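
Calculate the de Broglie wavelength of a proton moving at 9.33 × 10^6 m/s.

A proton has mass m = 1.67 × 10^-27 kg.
4.25 × 10^-14 m

Using the de Broglie relation λ = h/(mv):

λ = h/(mv)
λ = (6.626 × 10^-34 J·s) / (1.67 × 10^-27 kg × 9.33 × 10^6 m/s)
λ = 4.25 × 10^-14 m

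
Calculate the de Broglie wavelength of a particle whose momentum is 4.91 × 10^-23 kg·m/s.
1.35 × 10^-11 m

Using the de Broglie relation λ = h/p:

λ = h/p
λ = (6.626 × 10^-34 J·s) / (4.91 × 10^-23 kg·m/s)
λ = 1.35 × 10^-11 m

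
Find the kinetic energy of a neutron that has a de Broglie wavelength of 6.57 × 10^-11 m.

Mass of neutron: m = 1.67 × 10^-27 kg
3.05 × 10^-20 J (or 0.190 eV)

From λ = h/√(2mKE), we solve for KE:

λ² = h²/(2mKE)
KE = h²/(2mλ²)
KE = (6.626 × 10^-34 J·s)² / (2 × 1.67 × 10^-27 kg × (6.57 × 10^-11 m)²)
KE = 3.05 × 10^-20 J
KE = 0.190 eV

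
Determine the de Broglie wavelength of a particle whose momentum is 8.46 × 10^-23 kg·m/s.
7.83 × 10^-12 m

Using the de Broglie relation λ = h/p:

λ = h/p
λ = (6.626 × 10^-34 J·s) / (8.46 × 10^-23 kg·m/s)
λ = 7.83 × 10^-12 m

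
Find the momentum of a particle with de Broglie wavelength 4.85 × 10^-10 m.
1.37 × 10^-24 kg·m/s

From the de Broglie relation λ = h/p, we solve for p:

p = h/λ
p = (6.626 × 10^-34 J·s) / (4.85 × 10^-10 m)
p = 1.37 × 10^-24 kg·m/s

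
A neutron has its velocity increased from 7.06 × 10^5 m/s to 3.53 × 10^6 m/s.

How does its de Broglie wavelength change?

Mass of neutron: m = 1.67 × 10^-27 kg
The wavelength decreases by a factor of 5.

Using λ = h/(mv):

Initial wavelength: λ₁ = h/(mv₁) = 5.62 × 10^-13 m
Final wavelength: λ₂ = h/(mv₂) = 1.12 × 10^-13 m

Since λ ∝ 1/v, when velocity increases by a factor of 5, the wavelength decreases by a factor of 5.

λ₂/λ₁ = v₁/v₂ = 1/5

The wavelength decreases by a factor of 5.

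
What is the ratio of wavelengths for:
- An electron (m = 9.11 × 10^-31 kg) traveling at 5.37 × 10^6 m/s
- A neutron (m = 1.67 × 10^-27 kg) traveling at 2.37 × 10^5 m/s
λ₁/λ₂ = 80.9

Using λ = h/(mv):

λ₁ = h/(m₁v₁) = 1.35 × 10^-10 m
λ₂ = h/(m₂v₂) = 1.67 × 10^-12 m

Ratio λ₁/λ₂ = (m₂v₂)/(m₁v₁)
         = (1.67 × 10^-27 kg × 2.37 × 10^5 m/s) / (9.11 × 10^-31 kg × 5.37 × 10^6 m/s)
         = 80.9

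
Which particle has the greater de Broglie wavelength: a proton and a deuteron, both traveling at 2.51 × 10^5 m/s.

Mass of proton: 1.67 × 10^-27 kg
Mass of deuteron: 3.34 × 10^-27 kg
The proton has the longer wavelength.

Using λ = h/(mv), since both particles have the same velocity, the wavelength depends only on mass.

For proton: λ₁ = h/(m₁v) = 1.58 × 10^-12 m
For deuteron: λ₂ = h/(m₂v) = 7.90 × 10^-13 m

Since λ ∝ 1/m at constant velocity, the lighter particle has the longer wavelength.

The proton has the longer de Broglie wavelength.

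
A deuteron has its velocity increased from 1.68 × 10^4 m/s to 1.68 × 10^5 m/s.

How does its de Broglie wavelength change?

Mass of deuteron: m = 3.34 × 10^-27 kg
The wavelength decreases by a factor of 10.

Using λ = h/(mv):

Initial wavelength: λ₁ = h/(mv₁) = 1.18 × 10^-11 m
Final wavelength: λ₂ = h/(mv₂) = 1.18 × 10^-12 m

Since λ ∝ 1/v, when velocity increases by a factor of 10, the wavelength decreases by a factor of 10.

λ₂/λ₁ = v₁/v₂ = 1/10

The wavelength decreases by a factor of 10.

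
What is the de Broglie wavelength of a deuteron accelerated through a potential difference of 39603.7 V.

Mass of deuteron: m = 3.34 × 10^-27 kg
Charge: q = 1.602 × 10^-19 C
1.02 × 10^-13 m

When a particle is accelerated through voltage V, it gains kinetic energy KE = qV.

The de Broglie wavelength is then λ = h/√(2mqV):

λ = h/√(2mqV)
λ = (6.626 × 10^-34 J·s) / √(2 × 3.34 × 10^-27 kg × 1.602 × 10^-19 C × 39603.7 V)
λ = 1.02 × 10^-13 m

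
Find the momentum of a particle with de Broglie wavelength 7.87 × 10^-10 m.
8.42 × 10^-25 kg·m/s

From the de Broglie relation λ = h/p, we solve for p:

p = h/λ
p = (6.626 × 10^-34 J·s) / (7.87 × 10^-10 m)
p = 8.42 × 10^-25 kg·m/s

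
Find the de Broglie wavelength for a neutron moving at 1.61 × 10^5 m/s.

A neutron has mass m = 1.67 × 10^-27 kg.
2.46 × 10^-12 m

Using the de Broglie relation λ = h/(mv):

λ = h/(mv)
λ = (6.626 × 10^-34 J·s) / (1.67 × 10^-27 kg × 1.61 × 10^5 m/s)
λ = 2.46 × 10^-12 m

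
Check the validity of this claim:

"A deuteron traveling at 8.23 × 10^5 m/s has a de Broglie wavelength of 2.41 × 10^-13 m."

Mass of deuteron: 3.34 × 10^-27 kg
True

The claim is correct.

Using λ = h/(mv):
λ = (6.626 × 10^-34 J·s) / (3.34 × 10^-27 kg × 8.23 × 10^5 m/s)
λ = 2.41 × 10^-13 m

This matches the claimed value.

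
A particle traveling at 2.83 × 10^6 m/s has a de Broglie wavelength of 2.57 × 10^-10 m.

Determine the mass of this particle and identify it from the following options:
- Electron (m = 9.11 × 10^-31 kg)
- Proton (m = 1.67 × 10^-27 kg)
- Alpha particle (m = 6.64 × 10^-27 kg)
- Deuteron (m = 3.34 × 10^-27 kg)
The particle is an electron.

From λ = h/(mv), solve for mass:

m = h/(λv)
m = (6.626 × 10^-34 J·s) / (2.57 × 10^-10 m × 2.83 × 10^6 m/s)
m = 9.11 × 10^-31 kg

Comparing with the listed masses, this is closest to an electron.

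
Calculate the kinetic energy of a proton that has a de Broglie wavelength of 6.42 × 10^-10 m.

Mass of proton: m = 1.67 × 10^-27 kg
3.19 × 10^-22 J (or 1.99 × 10^-3 eV)

From λ = h/√(2mKE), we solve for KE:

λ² = h²/(2mKE)
KE = h²/(2mλ²)
KE = (6.626 × 10^-34 J·s)² / (2 × 1.67 × 10^-27 kg × (6.42 × 10^-10 m)²)
KE = 3.19 × 10^-22 J
KE = 1.99 × 10^-3 eV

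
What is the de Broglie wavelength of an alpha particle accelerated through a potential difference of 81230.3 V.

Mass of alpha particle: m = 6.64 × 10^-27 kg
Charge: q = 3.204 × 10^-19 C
3.56 × 10^-14 m

When a particle is accelerated through voltage V, it gains kinetic energy KE = qV.

The de Broglie wavelength is then λ = h/√(2mqV):

λ = h/√(2mqV)
λ = (6.626 × 10^-34 J·s) / √(2 × 6.64 × 10^-27 kg × 3.204 × 10^-19 C × 81230.3 V)
λ = 3.56 × 10^-14 m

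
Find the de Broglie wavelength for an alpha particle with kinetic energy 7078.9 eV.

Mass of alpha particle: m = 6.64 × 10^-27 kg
1.71 × 10^-13 m

Using λ = h/√(2mKE):

First convert KE to Joules: KE = 7078.9 eV = 1.134 × 10^-15 J

λ = h/√(2mKE)
λ = (6.626 × 10^-34 J·s) / √(2 × 6.64 × 10^-27 kg × 1.134 × 10^-15 J)
λ = 1.71 × 10^-13 m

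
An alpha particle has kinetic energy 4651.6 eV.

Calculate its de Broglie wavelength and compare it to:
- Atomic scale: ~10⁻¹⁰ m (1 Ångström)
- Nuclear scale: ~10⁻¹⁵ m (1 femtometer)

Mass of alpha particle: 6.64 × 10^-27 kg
λ = 2.11 × 10^-13 m, which is between nuclear and atomic scales.

Using λ = h/√(2mKE):

KE = 4651.6 eV = 7.453 × 10^-16 J

λ = h/√(2mKE)
λ = (6.626 × 10^-34 J·s) / √(2 × 6.64 × 10^-27 kg × 7.453 × 10^-16 J)
λ = 2.11 × 10^-13 m

Comparison:
- Atomic scale (10⁻¹⁰ m): λ is 0.0021× this size
- Nuclear scale (10⁻¹⁵ m): λ is 2.1e+02× this size

The wavelength is between nuclear and atomic scales.

This wavelength is appropriate for probing atomic structure but too large for nuclear physics experiments.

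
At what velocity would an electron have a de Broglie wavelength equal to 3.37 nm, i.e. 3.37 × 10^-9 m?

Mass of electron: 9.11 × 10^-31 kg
2.16 × 10^5 m/s

From λ = h/(mv), solve for v:

v = h/(mλ)
v = (6.626 × 10^-34 J·s) / (9.11 × 10^-31 kg × 3.37 × 10^-9 m)
v = 2.16 × 10^5 m/s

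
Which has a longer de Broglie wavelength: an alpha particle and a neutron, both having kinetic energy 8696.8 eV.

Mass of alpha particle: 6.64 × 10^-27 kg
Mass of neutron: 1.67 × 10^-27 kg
The neutron has the longer wavelength.

Using λ = h/√(2mKE):

For alpha particle: λ₁ = h/√(2m₁KE) = 1.54 × 10^-13 m
For neutron: λ₂ = h/√(2m₂KE) = 3.07 × 10^-13 m

Since λ ∝ 1/√m at constant kinetic energy, the lighter particle has the longer wavelength.

The neutron has the longer de Broglie wavelength.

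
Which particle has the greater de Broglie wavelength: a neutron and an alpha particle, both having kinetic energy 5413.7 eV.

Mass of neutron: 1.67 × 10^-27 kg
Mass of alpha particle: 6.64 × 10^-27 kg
The neutron has the longer wavelength.

Using λ = h/√(2mKE):

For neutron: λ₁ = h/√(2m₁KE) = 3.89 × 10^-13 m
For alpha particle: λ₂ = h/√(2m₂KE) = 1.95 × 10^-13 m

Since λ ∝ 1/√m at constant kinetic energy, the lighter particle has the longer wavelength.

The neutron has the longer de Broglie wavelength.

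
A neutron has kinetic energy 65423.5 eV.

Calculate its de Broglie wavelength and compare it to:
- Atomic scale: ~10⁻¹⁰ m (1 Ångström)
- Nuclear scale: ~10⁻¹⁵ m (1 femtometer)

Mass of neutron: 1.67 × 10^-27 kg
λ = 1.12 × 10^-13 m, which is between nuclear and atomic scales.

Using λ = h/√(2mKE):

KE = 65423.5 eV = 1.048 × 10^-14 J

λ = h/√(2mKE)
λ = (6.626 × 10^-34 J·s) / √(2 × 1.67 × 10^-27 kg × 1.048 × 10^-14 J)
λ = 1.12 × 10^-13 m

Comparison:
- Atomic scale (10⁻¹⁰ m): λ is 0.0011× this size
- Nuclear scale (10⁻¹⁵ m): λ is 1.1e+02× this size

The wavelength is between nuclear and atomic scales.

This wavelength is appropriate for probing atomic structure but too large for nuclear physics experiments.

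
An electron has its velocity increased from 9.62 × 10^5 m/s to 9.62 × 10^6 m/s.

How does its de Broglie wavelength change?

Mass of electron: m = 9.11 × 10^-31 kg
The wavelength decreases by a factor of 10.

Using λ = h/(mv):

Initial wavelength: λ₁ = h/(mv₁) = 7.56 × 10^-10 m
Final wavelength: λ₂ = h/(mv₂) = 7.56 × 10^-11 m

Since λ ∝ 1/v, when velocity increases by a factor of 10, the wavelength decreases by a factor of 10.

λ₂/λ₁ = v₁/v₂ = 1/10

The wavelength decreases by a factor of 10.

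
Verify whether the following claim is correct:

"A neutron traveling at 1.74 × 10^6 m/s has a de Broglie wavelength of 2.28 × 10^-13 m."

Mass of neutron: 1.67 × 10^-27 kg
True

The claim is correct.

Using λ = h/(mv):
λ = (6.626 × 10^-34 J·s) / (1.67 × 10^-27 kg × 1.74 × 10^6 m/s)
λ = 2.28 × 10^-13 m

This matches the claimed value.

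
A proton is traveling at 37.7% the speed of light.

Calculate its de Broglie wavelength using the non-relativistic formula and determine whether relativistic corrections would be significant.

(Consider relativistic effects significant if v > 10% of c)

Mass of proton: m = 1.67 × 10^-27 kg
Yes, relativistic corrections are needed.

Using the non-relativistic de Broglie formula λ = h/(mv):

v = 37.7% × c = 1.130 × 10^8 m/s

λ = h/(mv)
λ = (6.626 × 10^-34 J·s) / (1.67 × 10^-27 kg × 1.130 × 10^8 m/s)
λ = 3.51 × 10^-15 m

Since v = 37.7% of c > 10% of c, relativistic corrections ARE significant and the actual wavelength would differ from this non-relativistic estimate.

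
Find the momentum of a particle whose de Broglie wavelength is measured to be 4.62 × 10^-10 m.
1.43 × 10^-24 kg·m/s

From the de Broglie relation λ = h/p, we solve for p:

p = h/λ
p = (6.626 × 10^-34 J·s) / (4.62 × 10^-10 m)
p = 1.43 × 10^-24 kg·m/s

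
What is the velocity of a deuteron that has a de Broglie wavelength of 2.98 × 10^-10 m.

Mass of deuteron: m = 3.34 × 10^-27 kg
6.66 × 10^2 m/s

From the de Broglie relation λ = h/(mv), we solve for v:

v = h/(mλ)
v = (6.626 × 10^-34 J·s) / (3.34 × 10^-27 kg × 2.98 × 10^-10 m)
v = 6.66 × 10^2 m/s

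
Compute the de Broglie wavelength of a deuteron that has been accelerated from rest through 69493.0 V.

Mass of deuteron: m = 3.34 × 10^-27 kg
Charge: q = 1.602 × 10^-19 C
7.68 × 10^-14 m

When a particle is accelerated through voltage V, it gains kinetic energy KE = qV.

The de Broglie wavelength is then λ = h/√(2mqV):

λ = h/√(2mqV)
λ = (6.626 × 10^-34 J·s) / √(2 × 3.34 × 10^-27 kg × 1.602 × 10^-19 C × 69493.0 V)
λ = 7.68 × 10^-14 m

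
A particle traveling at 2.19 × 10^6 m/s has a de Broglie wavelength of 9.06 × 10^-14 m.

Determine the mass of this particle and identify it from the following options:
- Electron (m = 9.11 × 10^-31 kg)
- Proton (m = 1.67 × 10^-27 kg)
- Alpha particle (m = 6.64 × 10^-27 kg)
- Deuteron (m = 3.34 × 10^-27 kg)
The particle is a deuteron.

From λ = h/(mv), solve for mass:

m = h/(λv)
m = (6.626 × 10^-34 J·s) / (9.06 × 10^-14 m × 2.19 × 10^6 m/s)
m = 3.34 × 10^-27 kg

Comparing with the listed masses, this is closest to a deuteron.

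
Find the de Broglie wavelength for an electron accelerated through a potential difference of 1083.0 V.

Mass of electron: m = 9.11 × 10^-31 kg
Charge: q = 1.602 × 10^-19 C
3.73 × 10^-11 m

When a particle is accelerated through voltage V, it gains kinetic energy KE = qV.

The de Broglie wavelength is then λ = h/√(2mqV):

λ = h/√(2mqV)
λ = (6.626 × 10^-34 J·s) / √(2 × 9.11 × 10^-31 kg × 1.602 × 10^-19 C × 1083.0 V)
λ = 3.73 × 10^-11 m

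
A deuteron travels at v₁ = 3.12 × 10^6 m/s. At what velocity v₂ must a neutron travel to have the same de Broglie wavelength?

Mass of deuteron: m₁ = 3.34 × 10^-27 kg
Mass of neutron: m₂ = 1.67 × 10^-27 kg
v₂ = 6.24 × 10^6 m/s

For equal de Broglie wavelengths: λ₁ = λ₂

h/(m₁v₁) = h/(m₂v₂)
m₁v₁ = m₂v₂
v₂ = v₁ · (m₁/m₂)

v₂ = 3.12 × 10^6 m/s × (3.34 × 10^-27 kg / 1.67 × 10^-27 kg)
v₂ = 6.24 × 10^6 m/s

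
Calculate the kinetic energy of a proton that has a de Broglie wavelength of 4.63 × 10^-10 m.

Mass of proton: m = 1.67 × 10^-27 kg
6.13 × 10^-22 J (or 3.83 × 10^-3 eV)

From λ = h/√(2mKE), we solve for KE:

λ² = h²/(2mKE)
KE = h²/(2mλ²)
KE = (6.626 × 10^-34 J·s)² / (2 × 1.67 × 10^-27 kg × (4.63 × 10^-10 m)²)
KE = 6.13 × 10^-22 J
KE = 3.83 × 10^-3 eV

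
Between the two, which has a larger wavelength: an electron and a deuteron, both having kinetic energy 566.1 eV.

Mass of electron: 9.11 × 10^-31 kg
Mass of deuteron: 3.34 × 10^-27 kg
The electron has the longer wavelength.

Using λ = h/√(2mKE):

For electron: λ₁ = h/√(2m₁KE) = 5.15 × 10^-11 m
For deuteron: λ₂ = h/√(2m₂KE) = 8.51 × 10^-13 m

Since λ ∝ 1/√m at constant kinetic energy, the lighter particle has the longer wavelength.

The electron has the longer de Broglie wavelength.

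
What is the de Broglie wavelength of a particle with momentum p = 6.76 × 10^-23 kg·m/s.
9.80 × 10^-12 m

Using the de Broglie relation λ = h/p:

λ = h/p
λ = (6.626 × 10^-34 J·s) / (6.76 × 10^-23 kg·m/s)
λ = 9.80 × 10^-12 m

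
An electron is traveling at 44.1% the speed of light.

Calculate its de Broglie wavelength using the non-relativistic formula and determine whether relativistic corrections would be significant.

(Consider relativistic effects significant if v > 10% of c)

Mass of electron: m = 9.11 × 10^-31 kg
Yes, relativistic corrections are needed.

Using the non-relativistic de Broglie formula λ = h/(mv):

v = 44.1% × c = 1.322 × 10^8 m/s

λ = h/(mv)
λ = (6.626 × 10^-34 J·s) / (9.11 × 10^-31 kg × 1.322 × 10^8 m/s)
λ = 5.50 × 10^-12 m

Since v = 44.1% of c > 10% of c, relativistic corrections ARE significant and the actual wavelength would differ from this non-relativistic estimate.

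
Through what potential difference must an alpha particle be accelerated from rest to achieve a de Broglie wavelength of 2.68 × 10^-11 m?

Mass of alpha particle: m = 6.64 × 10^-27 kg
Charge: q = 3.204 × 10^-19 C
1.44 × 10^-1 V

From λ = h/√(2mqV), we solve for V:

λ² = h²/(2mqV)
V = h²/(2mqλ²)
V = (6.626 × 10^-34 J·s)² / (2 × 6.64 × 10^-27 kg × 3.204 × 10^-19 C × (2.68 × 10^-11 m)²)
V = 1.44 × 10^-1 V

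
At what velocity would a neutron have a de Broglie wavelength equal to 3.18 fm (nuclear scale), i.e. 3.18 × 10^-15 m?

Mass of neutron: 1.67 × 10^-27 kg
1.25 × 10^8 m/s

From λ = h/(mv), solve for v:

v = h/(mλ)
v = (6.626 × 10^-34 J·s) / (1.67 × 10^-27 kg × 3.18 × 10^-15 m)
v = 1.25 × 10^8 m/s

Note: This velocity is 41.6% of the speed of light, so relativistic corrections would be needed for a more accurate calculation.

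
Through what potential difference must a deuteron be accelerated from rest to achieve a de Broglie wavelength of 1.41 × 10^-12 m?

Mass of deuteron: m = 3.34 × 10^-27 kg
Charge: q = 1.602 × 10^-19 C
206 V

From λ = h/√(2mqV), we solve for V:

λ² = h²/(2mqV)
V = h²/(2mqλ²)
V = (6.626 × 10^-34 J·s)² / (2 × 3.34 × 10^-27 kg × 1.602 × 10^-19 C × (1.41 × 10^-12 m)²)
V = 206 V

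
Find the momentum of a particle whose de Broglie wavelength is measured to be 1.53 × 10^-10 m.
4.33 × 10^-24 kg·m/s

From the de Broglie relation λ = h/p, we solve for p:

p = h/λ
p = (6.626 × 10^-34 J·s) / (1.53 × 10^-10 m)
p = 4.33 × 10^-24 kg·m/s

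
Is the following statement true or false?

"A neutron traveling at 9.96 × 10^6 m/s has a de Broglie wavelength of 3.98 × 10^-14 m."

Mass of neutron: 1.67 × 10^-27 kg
True

The claim is correct.

Using λ = h/(mv):
λ = (6.626 × 10^-34 J·s) / (1.67 × 10^-27 kg × 9.96 × 10^6 m/s)
λ = 3.98 × 10^-14 m

This matches the claimed value.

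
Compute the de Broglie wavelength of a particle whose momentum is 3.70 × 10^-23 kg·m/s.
1.79 × 10^-11 m

Using the de Broglie relation λ = h/p:

λ = h/p
λ = (6.626 × 10^-34 J·s) / (3.70 × 10^-23 kg·m/s)
λ = 1.79 × 10^-11 m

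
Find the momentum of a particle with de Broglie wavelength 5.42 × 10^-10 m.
1.22 × 10^-24 kg·m/s

From the de Broglie relation λ = h/p, we solve for p:

p = h/λ
p = (6.626 × 10^-34 J·s) / (5.42 × 10^-10 m)
p = 1.22 × 10^-24 kg·m/s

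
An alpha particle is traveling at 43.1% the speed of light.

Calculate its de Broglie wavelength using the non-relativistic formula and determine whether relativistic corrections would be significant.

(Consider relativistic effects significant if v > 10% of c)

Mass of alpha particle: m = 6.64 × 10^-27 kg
Yes, relativistic corrections are needed.

Using the non-relativistic de Broglie formula λ = h/(mv):

v = 43.1% × c = 1.292 × 10^8 m/s

λ = h/(mv)
λ = (6.626 × 10^-34 J·s) / (6.64 × 10^-27 kg × 1.292 × 10^8 m/s)
λ = 7.72 × 10^-16 m

Since v = 43.1% of c > 10% of c, relativistic corrections ARE significant and the actual wavelength would differ from this non-relativistic estimate.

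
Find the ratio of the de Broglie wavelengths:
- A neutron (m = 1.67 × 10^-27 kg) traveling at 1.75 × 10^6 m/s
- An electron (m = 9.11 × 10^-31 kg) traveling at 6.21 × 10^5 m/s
λ₁/λ₂ = 1.94 × 10^-4

Using λ = h/(mv):

λ₁ = h/(m₁v₁) = 2.27 × 10^-13 m
λ₂ = h/(m₂v₂) = 1.17 × 10^-9 m

Ratio λ₁/λ₂ = (m₂v₂)/(m₁v₁)
         = (9.11 × 10^-31 kg × 6.21 × 10^5 m/s) / (1.67 × 10^-27 kg × 1.75 × 10^6 m/s)
         = 1.94 × 10^-4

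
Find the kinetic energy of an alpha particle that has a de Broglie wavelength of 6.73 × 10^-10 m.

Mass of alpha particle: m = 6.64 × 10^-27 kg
7.30 × 10^-23 J (or 4.56 × 10^-4 eV)

From λ = h/√(2mKE), we solve for KE:

λ² = h²/(2mKE)
KE = h²/(2mλ²)
KE = (6.626 × 10^-34 J·s)² / (2 × 6.64 × 10^-27 kg × (6.73 × 10^-10 m)²)
KE = 7.30 × 10^-23 J
KE = 4.56 × 10^-4 eV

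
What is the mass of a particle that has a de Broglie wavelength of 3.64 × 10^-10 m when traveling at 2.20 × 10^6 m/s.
8.27 × 10^-31 kg

From the de Broglie relation λ = h/(mv), we solve for m:

m = h/(λv)
m = (6.626 × 10^-34 J·s) / (3.64 × 10^-10 m × 2.20 × 10^6 m/s)
m = 8.27 × 10^-31 kg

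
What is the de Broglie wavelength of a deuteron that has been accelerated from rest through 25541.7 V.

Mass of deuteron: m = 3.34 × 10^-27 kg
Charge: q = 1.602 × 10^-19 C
1.27 × 10^-13 m

When a particle is accelerated through voltage V, it gains kinetic energy KE = qV.

The de Broglie wavelength is then λ = h/√(2mqV):

λ = h/√(2mqV)
λ = (6.626 × 10^-34 J·s) / √(2 × 3.34 × 10^-27 kg × 1.602 × 10^-19 C × 25541.7 V)
λ = 1.27 × 10^-13 m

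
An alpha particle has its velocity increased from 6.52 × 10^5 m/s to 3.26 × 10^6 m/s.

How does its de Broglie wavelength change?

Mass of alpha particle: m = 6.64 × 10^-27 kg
The wavelength decreases by a factor of 5.

Using λ = h/(mv):

Initial wavelength: λ₁ = h/(mv₁) = 1.53 × 10^-13 m
Final wavelength: λ₂ = h/(mv₂) = 3.06 × 10^-14 m

Since λ ∝ 1/v, when velocity increases by a factor of 5, the wavelength decreases by a factor of 5.

λ₂/λ₁ = v₁/v₂ = 1/5

The wavelength decreases by a factor of 5.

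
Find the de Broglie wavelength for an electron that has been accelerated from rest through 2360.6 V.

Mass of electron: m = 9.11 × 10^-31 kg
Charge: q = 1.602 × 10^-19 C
2.52 × 10^-11 m

When a particle is accelerated through voltage V, it gains kinetic energy KE = qV.

The de Broglie wavelength is then λ = h/√(2mqV):

λ = h/√(2mqV)
λ = (6.626 × 10^-34 J·s) / √(2 × 9.11 × 10^-31 kg × 1.602 × 10^-19 C × 2360.6 V)
λ = 2.52 × 10^-11 m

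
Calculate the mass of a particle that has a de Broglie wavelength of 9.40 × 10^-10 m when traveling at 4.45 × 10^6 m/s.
1.58 × 10^-31 kg

From the de Broglie relation λ = h/(mv), we solve for m:

m = h/(λv)
m = (6.626 × 10^-34 J·s) / (9.40 × 10^-10 m × 4.45 × 10^6 m/s)
m = 1.58 × 10^-31 kg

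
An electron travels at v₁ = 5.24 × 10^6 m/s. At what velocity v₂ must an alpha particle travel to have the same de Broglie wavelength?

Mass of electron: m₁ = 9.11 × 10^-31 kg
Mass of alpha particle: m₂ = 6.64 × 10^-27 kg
v₂ = 7.19 × 10^2 m/s

For equal de Broglie wavelengths: λ₁ = λ₂

h/(m₁v₁) = h/(m₂v₂)
m₁v₁ = m₂v₂
v₂ = v₁ · (m₁/m₂)

v₂ = 5.24 × 10^6 m/s × (9.11 × 10^-31 kg / 6.64 × 10^-27 kg)
v₂ = 7.19 × 10^2 m/s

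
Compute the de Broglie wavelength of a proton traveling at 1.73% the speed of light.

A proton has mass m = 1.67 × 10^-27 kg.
7.65 × 10^-14 m

Using the de Broglie relation λ = h/(mv):

v = 1.73% × c = 5.186 × 10^6 m/s

λ = h/(mv)
λ = (6.626 × 10^-34 J·s) / (1.67 × 10^-27 kg × 5.186 × 10^6 m/s)
λ = 7.65 × 10^-14 m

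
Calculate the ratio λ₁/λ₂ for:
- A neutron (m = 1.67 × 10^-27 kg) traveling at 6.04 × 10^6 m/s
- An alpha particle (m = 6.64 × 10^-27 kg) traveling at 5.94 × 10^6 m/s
λ₁/λ₂ = 3.91

Using λ = h/(mv):

λ₁ = h/(m₁v₁) = 6.57 × 10^-14 m
λ₂ = h/(m₂v₂) = 1.68 × 10^-14 m

Ratio λ₁/λ₂ = (m₂v₂)/(m₁v₁)
         = (6.64 × 10^-27 kg × 5.94 × 10^6 m/s) / (1.67 × 10^-27 kg × 6.04 × 10^6 m/s)
         = 3.91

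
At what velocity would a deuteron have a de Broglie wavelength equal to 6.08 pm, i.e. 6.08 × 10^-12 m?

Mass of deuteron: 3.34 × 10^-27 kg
3.26 × 10^4 m/s

From λ = h/(mv), solve for v:

v = h/(mλ)
v = (6.626 × 10^-34 J·s) / (3.34 × 10^-27 kg × 6.08 × 10^-12 m)
v = 3.26 × 10^4 m/s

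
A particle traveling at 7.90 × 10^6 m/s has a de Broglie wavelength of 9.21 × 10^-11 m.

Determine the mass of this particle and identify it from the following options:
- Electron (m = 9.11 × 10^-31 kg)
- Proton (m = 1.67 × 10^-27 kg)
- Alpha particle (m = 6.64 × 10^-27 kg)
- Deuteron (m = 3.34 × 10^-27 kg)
The particle is an electron.

From λ = h/(mv), solve for mass:

m = h/(λv)
m = (6.626 × 10^-34 J·s) / (9.21 × 10^-11 m × 7.90 × 10^6 m/s)
m = 9.11 × 10^-31 kg

Comparing with the listed masses, this is closest to an electron.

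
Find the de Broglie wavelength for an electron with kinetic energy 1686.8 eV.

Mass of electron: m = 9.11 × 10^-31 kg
2.99 × 10^-11 m

Using λ = h/√(2mKE):

First convert KE to Joules: KE = 1686.8 eV = 2.703 × 10^-16 J

λ = h/√(2mKE)
λ = (6.626 × 10^-34 J·s) / √(2 × 9.11 × 10^-31 kg × 2.703 × 10^-16 J)
λ = 2.99 × 10^-11 m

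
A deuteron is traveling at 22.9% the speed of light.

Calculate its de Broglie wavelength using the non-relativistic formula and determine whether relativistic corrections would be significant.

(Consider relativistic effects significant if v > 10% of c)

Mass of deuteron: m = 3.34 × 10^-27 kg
Yes, relativistic corrections are needed.

Using the non-relativistic de Broglie formula λ = h/(mv):

v = 22.9% × c = 6.865 × 10^7 m/s

λ = h/(mv)
λ = (6.626 × 10^-34 J·s) / (3.34 × 10^-27 kg × 6.865 × 10^7 m/s)
λ = 2.89 × 10^-15 m

Since v = 22.9% of c > 10% of c, relativistic corrections ARE significant and the actual wavelength would differ from this non-relativistic estimate.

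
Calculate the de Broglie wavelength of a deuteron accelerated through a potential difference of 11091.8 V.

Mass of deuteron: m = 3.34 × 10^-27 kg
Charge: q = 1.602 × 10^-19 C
1.92 × 10^-13 m

When a particle is accelerated through voltage V, it gains kinetic energy KE = qV.

The de Broglie wavelength is then λ = h/√(2mqV):

λ = h/√(2mqV)
λ = (6.626 × 10^-34 J·s) / √(2 × 3.34 × 10^-27 kg × 1.602 × 10^-19 C × 11091.8 V)
λ = 1.92 × 10^-13 m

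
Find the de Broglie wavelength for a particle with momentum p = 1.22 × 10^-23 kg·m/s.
5.43 × 10^-11 m

Using the de Broglie relation λ = h/p:

λ = h/p
λ = (6.626 × 10^-34 J·s) / (1.22 × 10^-23 kg·m/s)
λ = 5.43 × 10^-11 m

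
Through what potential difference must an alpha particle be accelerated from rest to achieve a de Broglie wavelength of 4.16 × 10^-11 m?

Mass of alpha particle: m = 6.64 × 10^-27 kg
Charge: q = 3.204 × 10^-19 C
5.96 × 10^-2 V

From λ = h/√(2mqV), we solve for V:

λ² = h²/(2mqV)
V = h²/(2mqλ²)
V = (6.626 × 10^-34 J·s)² / (2 × 6.64 × 10^-27 kg × 3.204 × 10^-19 C × (4.16 × 10^-11 m)²)
V = 5.96 × 10^-2 V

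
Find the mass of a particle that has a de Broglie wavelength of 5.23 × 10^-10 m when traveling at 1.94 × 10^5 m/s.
6.53 × 10^-30 kg

From the de Broglie relation λ = h/(mv), we solve for m:

m = h/(λv)
m = (6.626 × 10^-34 J·s) / (5.23 × 10^-10 m × 1.94 × 10^5 m/s)
m = 6.53 × 10^-30 kg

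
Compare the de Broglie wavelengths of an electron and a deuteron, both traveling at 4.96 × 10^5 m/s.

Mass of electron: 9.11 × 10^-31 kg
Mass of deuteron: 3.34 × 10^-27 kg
The electron has the longer wavelength.

Using λ = h/(mv), since both particles have the same velocity, the wavelength depends only on mass.

For electron: λ₁ = h/(m₁v) = 1.47 × 10^-9 m
For deuteron: λ₂ = h/(m₂v) = 4.00 × 10^-13 m

Since λ ∝ 1/m at constant velocity, the lighter particle has the longer wavelength.

The electron has the longer de Broglie wavelength.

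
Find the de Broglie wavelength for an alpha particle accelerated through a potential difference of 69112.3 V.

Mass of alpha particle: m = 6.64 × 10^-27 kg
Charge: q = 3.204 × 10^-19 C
3.86 × 10^-14 m

When a particle is accelerated through voltage V, it gains kinetic energy KE = qV.

The de Broglie wavelength is then λ = h/√(2mqV):

λ = h/√(2mqV)
λ = (6.626 × 10^-34 J·s) / √(2 × 6.64 × 10^-27 kg × 3.204 × 10^-19 C × 69112.3 V)
λ = 3.86 × 10^-14 m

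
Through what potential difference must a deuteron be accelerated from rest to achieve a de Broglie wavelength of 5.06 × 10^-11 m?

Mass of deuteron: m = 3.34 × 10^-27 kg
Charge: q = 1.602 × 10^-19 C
1.60 × 10^-1 V

From λ = h/√(2mqV), we solve for V:

λ² = h²/(2mqV)
V = h²/(2mqλ²)
V = (6.626 × 10^-34 J·s)² / (2 × 3.34 × 10^-27 kg × 1.602 × 10^-19 C × (5.06 × 10^-11 m)²)
V = 1.60 × 10^-1 V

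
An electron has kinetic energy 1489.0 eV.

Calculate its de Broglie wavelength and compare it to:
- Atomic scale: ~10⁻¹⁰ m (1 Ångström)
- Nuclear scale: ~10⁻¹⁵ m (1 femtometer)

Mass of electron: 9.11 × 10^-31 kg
λ = 3.18 × 10^-11 m, which is between nuclear and atomic scales.

Using λ = h/√(2mKE):

KE = 1489.0 eV = 2.386 × 10^-16 J

λ = h/√(2mKE)
λ = (6.626 × 10^-34 J·s) / √(2 × 9.11 × 10^-31 kg × 2.386 × 10^-16 J)
λ = 3.18 × 10^-11 m

Comparison:
- Atomic scale (10⁻¹⁰ m): λ is 0.32× this size
- Nuclear scale (10⁻¹⁵ m): λ is 3.2e+04× this size

The wavelength is between nuclear and atomic scales.

This wavelength is appropriate for probing atomic structure but too large for nuclear physics experiments.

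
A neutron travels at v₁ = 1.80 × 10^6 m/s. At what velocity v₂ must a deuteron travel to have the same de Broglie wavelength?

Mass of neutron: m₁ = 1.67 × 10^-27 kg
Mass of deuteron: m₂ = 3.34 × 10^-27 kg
v₂ = 9.00 × 10^5 m/s

For equal de Broglie wavelengths: λ₁ = λ₂

h/(m₁v₁) = h/(m₂v₂)
m₁v₁ = m₂v₂
v₂ = v₁ · (m₁/m₂)

v₂ = 1.80 × 10^6 m/s × (1.67 × 10^-27 kg / 3.34 × 10^-27 kg)
v₂ = 9.00 × 10^5 m/s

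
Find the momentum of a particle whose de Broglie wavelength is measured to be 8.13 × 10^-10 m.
8.15 × 10^-25 kg·m/s

From the de Broglie relation λ = h/p, we solve for p:

p = h/λ
p = (6.626 × 10^-34 J·s) / (8.13 × 10^-10 m)
p = 8.15 × 10^-25 kg·m/s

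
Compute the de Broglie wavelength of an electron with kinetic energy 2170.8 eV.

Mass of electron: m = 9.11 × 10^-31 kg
2.63 × 10^-11 m

Using λ = h/√(2mKE):

First convert KE to Joules: KE = 2170.8 eV = 3.478 × 10^-16 J

λ = h/√(2mKE)
λ = (6.626 × 10^-34 J·s) / √(2 × 9.11 × 10^-31 kg × 3.478 × 10^-16 J)
λ = 2.63 × 10^-11 m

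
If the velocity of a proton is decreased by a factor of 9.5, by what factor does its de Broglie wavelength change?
The wavelength increases by a factor of 9.5.

From λ = h/(mv), the wavelength is inversely proportional to velocity:

λ ∝ 1/v

If v → v/9.5, then λ → 9.5λ

When velocity is decreased by a factor of 9.5, the wavelength increases by a factor of 9.5.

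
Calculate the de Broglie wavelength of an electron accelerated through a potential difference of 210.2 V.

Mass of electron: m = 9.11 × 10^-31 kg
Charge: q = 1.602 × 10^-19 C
8.46 × 10^-11 m

When a particle is accelerated through voltage V, it gains kinetic energy KE = qV.

The de Broglie wavelength is then λ = h/√(2mqV):

λ = h/√(2mqV)
λ = (6.626 × 10^-34 J·s) / √(2 × 9.11 × 10^-31 kg × 1.602 × 10^-19 C × 210.2 V)
λ = 8.46 × 10^-11 m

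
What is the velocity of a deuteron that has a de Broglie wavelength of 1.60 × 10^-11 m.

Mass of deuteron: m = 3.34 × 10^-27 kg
1.24 × 10^4 m/s

From the de Broglie relation λ = h/(mv), we solve for v:

v = h/(mλ)
v = (6.626 × 10^-34 J·s) / (3.34 × 10^-27 kg × 1.60 × 10^-11 m)
v = 1.24 × 10^4 m/s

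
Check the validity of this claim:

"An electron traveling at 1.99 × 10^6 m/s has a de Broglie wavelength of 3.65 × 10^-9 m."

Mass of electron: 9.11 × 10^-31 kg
False

The claim is incorrect.

Using λ = h/(mv):
λ = (6.626 × 10^-34 J·s) / (9.11 × 10^-31 kg × 1.99 × 10^6 m/s)
λ = 3.65 × 10^-10 m

The actual wavelength differs from the claimed 3.65 × 10^-9 m.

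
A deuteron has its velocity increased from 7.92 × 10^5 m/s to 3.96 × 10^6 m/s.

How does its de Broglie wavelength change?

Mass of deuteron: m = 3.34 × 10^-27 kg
The wavelength decreases by a factor of 5.

Using λ = h/(mv):

Initial wavelength: λ₁ = h/(mv₁) = 2.50 × 10^-13 m
Final wavelength: λ₂ = h/(mv₂) = 5.01 × 10^-14 m

Since λ ∝ 1/v, when velocity increases by a factor of 5, the wavelength decreases by a factor of 5.

λ₂/λ₁ = v₁/v₂ = 1/5

The wavelength decreases by a factor of 5.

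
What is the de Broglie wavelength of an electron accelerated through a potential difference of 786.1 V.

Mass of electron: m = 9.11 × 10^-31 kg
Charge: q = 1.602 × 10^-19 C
4.37 × 10^-11 m

When a particle is accelerated through voltage V, it gains kinetic energy KE = qV.

The de Broglie wavelength is then λ = h/√(2mqV):

λ = h/√(2mqV)
λ = (6.626 × 10^-34 J·s) / √(2 × 9.11 × 10^-31 kg × 1.602 × 10^-19 C × 786.1 V)
λ = 4.37 × 10^-11 m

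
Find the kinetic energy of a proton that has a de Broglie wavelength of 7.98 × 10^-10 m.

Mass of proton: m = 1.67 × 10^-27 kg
2.06 × 10^-22 J (or 1.29 × 10^-3 eV)

From λ = h/√(2mKE), we solve for KE:

λ² = h²/(2mKE)
KE = h²/(2mλ²)
KE = (6.626 × 10^-34 J·s)² / (2 × 1.67 × 10^-27 kg × (7.98 × 10^-10 m)²)
KE = 2.06 × 10^-22 J
KE = 1.29 × 10^-3 eV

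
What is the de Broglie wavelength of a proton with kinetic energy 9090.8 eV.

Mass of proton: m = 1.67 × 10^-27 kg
3.00 × 10^-13 m

Using λ = h/√(2mKE):

First convert KE to Joules: KE = 9090.8 eV = 1.457 × 10^-15 J

λ = h/√(2mKE)
λ = (6.626 × 10^-34 J·s) / √(2 × 1.67 × 10^-27 kg × 1.457 × 10^-15 J)
λ = 3.00 × 10^-13 m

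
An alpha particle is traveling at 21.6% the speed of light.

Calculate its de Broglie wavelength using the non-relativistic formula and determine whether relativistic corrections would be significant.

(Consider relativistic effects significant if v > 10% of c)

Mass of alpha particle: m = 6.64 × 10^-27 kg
Yes, relativistic corrections are needed.

Using the non-relativistic de Broglie formula λ = h/(mv):

v = 21.6% × c = 6.476 × 10^7 m/s

λ = h/(mv)
λ = (6.626 × 10^-34 J·s) / (6.64 × 10^-27 kg × 6.476 × 10^7 m/s)
λ = 1.54 × 10^-15 m

Since v = 21.6% of c > 10% of c, relativistic corrections ARE significant and the actual wavelength would differ from this non-relativistic estimate.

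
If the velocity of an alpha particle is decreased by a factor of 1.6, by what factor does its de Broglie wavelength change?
The wavelength increases by a factor of 1.6.

From λ = h/(mv), the wavelength is inversely proportional to velocity:

λ ∝ 1/v

If v → v/1.6, then λ → 1.6λ

When velocity is decreased by a factor of 1.6, the wavelength increases by a factor of 1.6.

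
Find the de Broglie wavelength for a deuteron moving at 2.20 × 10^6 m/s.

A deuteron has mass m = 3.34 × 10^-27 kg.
9.02 × 10^-14 m

Using the de Broglie relation λ = h/(mv):

λ = h/(mv)
λ = (6.626 × 10^-34 J·s) / (3.34 × 10^-27 kg × 2.20 × 10^6 m/s)
λ = 9.02 × 10^-14 m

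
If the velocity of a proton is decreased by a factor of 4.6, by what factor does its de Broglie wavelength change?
The wavelength increases by a factor of 4.6.

From λ = h/(mv), the wavelength is inversely proportional to velocity:

λ ∝ 1/v

If v → v/4.6, then λ → 4.6λ

When velocity is decreased by a factor of 4.6, the wavelength increases by a factor of 4.6.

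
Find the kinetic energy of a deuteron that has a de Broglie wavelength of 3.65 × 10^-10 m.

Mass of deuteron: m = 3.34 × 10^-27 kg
4.93 × 10^-22 J (or 3.08 × 10^-3 eV)

From λ = h/√(2mKE), we solve for KE:

λ² = h²/(2mKE)
KE = h²/(2mλ²)
KE = (6.626 × 10^-34 J·s)² / (2 × 3.34 × 10^-27 kg × (3.65 × 10^-10 m)²)
KE = 4.93 × 10^-22 J
KE = 3.08 × 10^-3 eV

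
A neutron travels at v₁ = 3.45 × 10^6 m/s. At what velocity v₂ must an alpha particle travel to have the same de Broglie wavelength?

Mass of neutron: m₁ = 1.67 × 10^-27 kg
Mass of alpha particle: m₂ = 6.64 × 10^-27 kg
v₂ = 8.68 × 10^5 m/s

For equal de Broglie wavelengths: λ₁ = λ₂

h/(m₁v₁) = h/(m₂v₂)
m₁v₁ = m₂v₂
v₂ = v₁ · (m₁/m₂)

v₂ = 3.45 × 10^6 m/s × (1.67 × 10^-27 kg / 6.64 × 10^-27 kg)
v₂ = 8.68 × 10^5 m/s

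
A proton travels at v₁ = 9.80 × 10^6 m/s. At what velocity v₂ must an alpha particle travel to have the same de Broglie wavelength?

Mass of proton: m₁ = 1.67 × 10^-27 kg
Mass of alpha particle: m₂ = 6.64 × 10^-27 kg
v₂ = 2.46 × 10^6 m/s

For equal de Broglie wavelengths: λ₁ = λ₂

h/(m₁v₁) = h/(m₂v₂)
m₁v₁ = m₂v₂
v₂ = v₁ · (m₁/m₂)

v₂ = 9.80 × 10^6 m/s × (1.67 × 10^-27 kg / 6.64 × 10^-27 kg)
v₂ = 2.46 × 10^6 m/s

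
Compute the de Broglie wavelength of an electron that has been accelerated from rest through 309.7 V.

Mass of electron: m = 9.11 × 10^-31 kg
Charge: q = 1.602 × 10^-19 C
6.97 × 10^-11 m

When a particle is accelerated through voltage V, it gains kinetic energy KE = qV.

The de Broglie wavelength is then λ = h/√(2mqV):

λ = h/√(2mqV)
λ = (6.626 × 10^-34 J·s) / √(2 × 9.11 × 10^-31 kg × 1.602 × 10^-19 C × 309.7 V)
λ = 6.97 × 10^-11 m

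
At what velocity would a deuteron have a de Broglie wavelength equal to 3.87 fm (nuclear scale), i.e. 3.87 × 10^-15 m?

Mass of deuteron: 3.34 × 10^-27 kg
5.13 × 10^7 m/s

From λ = h/(mv), solve for v:

v = h/(mλ)
v = (6.626 × 10^-34 J·s) / (3.34 × 10^-27 kg × 3.87 × 10^-15 m)
v = 5.13 × 10^7 m/s

Note: This velocity is 17.1% of the speed of light, so relativistic corrections would be needed for a more accurate calculation.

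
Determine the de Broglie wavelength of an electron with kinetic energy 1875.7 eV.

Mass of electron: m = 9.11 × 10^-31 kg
2.83 × 10^-11 m

Using λ = h/√(2mKE):

First convert KE to Joules: KE = 1875.7 eV = 3.005 × 10^-16 J

λ = h/√(2mKE)
λ = (6.626 × 10^-34 J·s) / √(2 × 9.11 × 10^-31 kg × 3.005 × 10^-16 J)
λ = 2.83 × 10^-11 m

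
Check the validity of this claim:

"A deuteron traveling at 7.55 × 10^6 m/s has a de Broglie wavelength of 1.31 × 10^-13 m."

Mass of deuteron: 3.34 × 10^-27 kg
False

The claim is incorrect.

Using λ = h/(mv):
λ = (6.626 × 10^-34 J·s) / (3.34 × 10^-27 kg × 7.55 × 10^6 m/s)
λ = 2.63 × 10^-14 m

The actual wavelength differs from the claimed 1.31 × 10^-13 m.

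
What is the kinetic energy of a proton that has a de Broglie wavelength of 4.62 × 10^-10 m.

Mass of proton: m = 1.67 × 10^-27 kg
6.16 × 10^-22 J (or 3.84 × 10^-3 eV)

From λ = h/√(2mKE), we solve for KE:

λ² = h²/(2mKE)
KE = h²/(2mλ²)
KE = (6.626 × 10^-34 J·s)² / (2 × 1.67 × 10^-27 kg × (4.62 × 10^-10 m)²)
KE = 6.16 × 10^-22 J
KE = 3.84 × 10^-3 eV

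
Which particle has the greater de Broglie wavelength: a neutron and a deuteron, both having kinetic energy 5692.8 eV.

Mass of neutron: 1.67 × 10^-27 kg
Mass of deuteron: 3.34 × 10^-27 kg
The neutron has the longer wavelength.

Using λ = h/√(2mKE):

For neutron: λ₁ = h/√(2m₁KE) = 3.80 × 10^-13 m
For deuteron: λ₂ = h/√(2m₂KE) = 2.68 × 10^-13 m

Since λ ∝ 1/√m at constant kinetic energy, the lighter particle has the longer wavelength.

The neutron has the longer de Broglie wavelength.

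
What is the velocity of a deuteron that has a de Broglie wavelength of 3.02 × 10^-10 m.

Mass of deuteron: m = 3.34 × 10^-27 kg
6.57 × 10^2 m/s

From the de Broglie relation λ = h/(mv), we solve for v:

v = h/(mλ)
v = (6.626 × 10^-34 J·s) / (3.34 × 10^-27 kg × 3.02 × 10^-10 m)
v = 6.57 × 10^2 m/s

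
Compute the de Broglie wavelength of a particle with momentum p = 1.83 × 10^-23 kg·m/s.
3.62 × 10^-11 m

Using the de Broglie relation λ = h/p:

λ = h/p
λ = (6.626 × 10^-34 J·s) / (1.83 × 10^-23 kg·m/s)
λ = 3.62 × 10^-11 m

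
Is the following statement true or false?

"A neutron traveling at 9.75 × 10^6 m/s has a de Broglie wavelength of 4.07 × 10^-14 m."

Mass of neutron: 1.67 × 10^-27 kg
True

The claim is correct.

Using λ = h/(mv):
λ = (6.626 × 10^-34 J·s) / (1.67 × 10^-27 kg × 9.75 × 10^6 m/s)
λ = 4.07 × 10^-14 m

This matches the claimed value.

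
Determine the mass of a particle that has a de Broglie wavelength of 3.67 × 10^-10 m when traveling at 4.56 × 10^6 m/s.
3.96 × 10^-31 kg

From the de Broglie relation λ = h/(mv), we solve for m:

m = h/(λv)
m = (6.626 × 10^-34 J·s) / (3.67 × 10^-10 m × 4.56 × 10^6 m/s)
m = 3.96 × 10^-31 kg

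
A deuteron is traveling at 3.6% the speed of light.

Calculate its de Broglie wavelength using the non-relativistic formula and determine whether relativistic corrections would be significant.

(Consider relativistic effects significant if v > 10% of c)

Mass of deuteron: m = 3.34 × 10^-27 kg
No, relativistic corrections are not needed.

Using the non-relativistic de Broglie formula λ = h/(mv):

v = 3.6% × c = 1.079 × 10^7 m/s

λ = h/(mv)
λ = (6.626 × 10^-34 J·s) / (3.34 × 10^-27 kg × 1.079 × 10^7 m/s)
λ = 1.84 × 10^-14 m

Since v = 3.6% of c < 10% of c, relativistic corrections are NOT significant and this non-relativistic result is a good approximation.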